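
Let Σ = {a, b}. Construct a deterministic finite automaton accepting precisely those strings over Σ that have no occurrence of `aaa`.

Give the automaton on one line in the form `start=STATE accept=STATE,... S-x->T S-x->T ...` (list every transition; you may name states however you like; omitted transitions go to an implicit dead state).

start=q0 accept=q0,q1,q2 q0-a->q1 q0-b->q0 q1-a->q2 q1-b->q0 q2-a->q3 q2-b->q0 q3-a->q3 q3-b->q3

Track partial matches of the forbidden pattern `aaa`. State q3 is a dead state reached once `aaa` has occurred; every other state accepts. q0 means no part of `aaa` is currently matched.
        a   b  
>* q0   q1  q0 
 * q1   q2  q0 
 * q2   q3  q0 
   q3   q3  q3 
(> = start, * = accepting)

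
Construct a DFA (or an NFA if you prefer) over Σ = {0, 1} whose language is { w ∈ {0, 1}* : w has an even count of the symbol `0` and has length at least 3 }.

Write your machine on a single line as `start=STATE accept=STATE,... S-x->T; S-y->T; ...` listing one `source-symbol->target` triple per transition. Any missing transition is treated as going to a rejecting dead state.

Build one automaton per condition and run them in lockstep. One (2 states) tracks the count of `0`s modulo 2; the other (5 states) tracks the input length, saturating at 4. Each combined state is a pair, one component from each; accept when both components accept.
A 9-state machine:
        0   1  
>  S0   S1  S2 
   S1   S3  S4 
   S2   S4  S3 
   S3   S5  S6 
   S4   S6  S5 
   S5   S7  S8 
 * S6   S8  S7 
 * S7   S8  S7 
   S8   S7  S8 
(> = start, * = accepting)

start=S0; accept=S6,S7; S0-0->S1; S0-1->S2; S1-0->S3; S1-1->S4; S2-0->S4; S2-1->S3; S3-0->S5; S3-1->S6; S4-0->S6; S4-1->S5; S5-0->S7; S5-1->S8; S6-0->S8; S6-1->S7; S7-0->S8; S7-1->S7; S8-0->S7; S8-1->S8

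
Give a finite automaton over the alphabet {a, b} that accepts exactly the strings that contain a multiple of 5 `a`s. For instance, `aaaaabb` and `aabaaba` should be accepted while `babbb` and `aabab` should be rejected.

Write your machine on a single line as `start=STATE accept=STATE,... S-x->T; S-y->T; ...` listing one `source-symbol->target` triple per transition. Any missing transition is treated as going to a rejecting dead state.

start=q0; accept=q0; q0-a->q1; q0-b->q0; q1-a->q2; q1-b->q1; q2-a->q3; q2-b->q2; q3-a->q4; q3-b->q3; q4-a->q0; q4-b->q4

Keep the running count of `a`s modulo 5: each `a` advances along the cycle q0 → q1 → q2 → q3 → q4 → q0 while other symbols loop. Accept at q0.
        a   b  
>* q0   q1  q0 
   q1   q2  q1 
   q2   q3  q2 
   q3   q4  q3 
   q4   q0  q4 
(> = start, * = accepting)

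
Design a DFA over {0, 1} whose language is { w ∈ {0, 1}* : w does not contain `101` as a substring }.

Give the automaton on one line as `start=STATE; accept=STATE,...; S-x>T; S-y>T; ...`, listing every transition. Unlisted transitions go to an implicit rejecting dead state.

This is the complement of 'contains `101`'. Use the same substring-matching states — S0 through S3 holding how much of `101` has just been matched — but flip the accepting set: everything except the trap S3 accepts.
A 4-state machine:
        0   1  
>* S0   S0  S1 
 * S1   S2  S1 
 * S2   S0  S3 
   S3   S3  S3 
(> = start, * = accepting)

start=S0; accept=S0,S1,S2; S0-0>S0; S0-1>S1; S1-0>S2; S1-1>S1; S2-0>S0; S2-1>S3; S3-0>S3; S3-1>S3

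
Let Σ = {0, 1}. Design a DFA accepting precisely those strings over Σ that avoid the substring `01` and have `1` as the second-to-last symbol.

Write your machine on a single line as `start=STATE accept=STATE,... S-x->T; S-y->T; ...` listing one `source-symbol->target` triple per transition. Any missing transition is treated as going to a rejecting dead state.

Build one automaton per condition and run them in lockstep. One (3 states) tracks partial matches of the forbidden pattern `01`; the other (7 states) tracks the last 2 symbols read. Each combined state is a pair, one component from each; accept when both components accept. After merging equivalent states the machine shrinks.
With 5 states:
        0   1  
>  q0   q1  q2 
   q1   q1  q1 
   q2   q3  q4 
 * q3   q1  q1 
 * q4   q3  q4 
(> = start, * = accepting)

start=q0; accept=q3,q4; q0-0->q1; q0-1->q2; q1-0->q1; q1-1->q1; q2-0->q3; q2-1->q4; q3-0->q1; q3-1->q1; q4-0->q3; q4-1->q4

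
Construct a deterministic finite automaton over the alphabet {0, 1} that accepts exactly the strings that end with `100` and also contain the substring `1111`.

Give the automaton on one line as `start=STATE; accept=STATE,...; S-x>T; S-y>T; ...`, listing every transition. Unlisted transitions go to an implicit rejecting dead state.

start=q0; accept=q6; q0-0>q0; q0-1>q1; q1-0>q0; q1-1>q2; q2-0>q0; q2-1>q3; q3-0>q0; q3-1>q4; q4-0>q5; q4-1>q4; q5-0>q6; q5-1>q4; q6-0>q7; q6-1>q4; q7-0>q7; q7-1>q4

Run two small machines in parallel and take their product. The first has 4 states tracking how much of the suffix `100` has currently been matched; the second has 5 states tracking whether and how much of `1111` has been seen. A product state is a pair (one from each), accepting exactly when both do. Equivalent product states are then merged.
8 states suffice.
        0   1  
>  q0   q0  q1 
   q1   q0  q2 
   q2   q0  q3 
   q3   q0  q4 
   q4   q5  q4 
   q5   q6  q4 
 * q6   q7  q4 
   q7   q7  q4 
(> = start, * = accepting)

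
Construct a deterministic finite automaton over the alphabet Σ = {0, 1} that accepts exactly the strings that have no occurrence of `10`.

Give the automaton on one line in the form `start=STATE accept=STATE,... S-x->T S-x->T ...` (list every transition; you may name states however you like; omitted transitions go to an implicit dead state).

This is the complement of 'contains `10`'. Use the same substring-matching states — S0 through S2 holding how much of `10` has just been matched — but flip the accepting set: everything except the trap S2 accepts.
With 3 states:
        0   1  
>* S0   S0  S1 
 * S1   S2  S1 
   S2   S2  S2 
(> = start, * = accepting)

start=S0 accept=S0,S1 S0-0->S0 S0-1->S1 S1-0->S2 S1-1->S1 S2-0->S2 S2-1->S2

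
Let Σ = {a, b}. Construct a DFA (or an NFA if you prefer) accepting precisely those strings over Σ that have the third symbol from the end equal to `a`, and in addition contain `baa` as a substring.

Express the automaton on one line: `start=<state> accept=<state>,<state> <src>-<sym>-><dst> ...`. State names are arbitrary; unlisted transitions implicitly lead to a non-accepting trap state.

Build one automaton per condition and run them in lockstep. The first has 15 states tracking the last 3 symbols read; the second has 4 states tracking whether and how much of `baa` has been seen. A product state is a pair (one from each), accepting exactly when both do.
A 22-state machine:
          a    b  
>  S0     S1   S2 
   S1     S3   S4 
   S2     S5   S6 
   S3     S7   S8 
   S4     S9  S10 
   S5    S11  S12 
   S6    S13  S14 
   S7     S7   S8 
   S8     S9  S10 
   S9    S11  S12 
   S10   S13  S14 
   S11   S15  S16 
   S12    S9  S10 
   S13   S11  S12 
   S14   S13  S14 
 * S15   S15  S16 
 * S16   S17  S18 
 * S17   S11  S19 
 * S18   S20  S21 
   S19   S17  S18 
   S20   S11  S19 
   S21   S20  S21 
(> = start, * = accepting)

start=S0 accept=S15,S16,S17,S18 S0-a->S1 S0-b->S2 S1-a->S3 S1-b->S4 S2-a->S5 S2-b->S6 S3-a->S7 S3-b->S8 S4-a->S9 S4-b->S10 S5-a->S11 S5-b->S12 S6-a->S13 S6-b->S14 S7-a->S7 S7-b->S8 S8-a->S9 S8-b->S10 S9-a->S11 S9-b->S12 S10-a->S13 S10-b->S14 S11-a->S15 S11-b->S16 S12-a->S9 S12-b->S10 S13-a->S11 S13-b->S12 S14-a->S13 S14-b->S14 S15-a->S15 S15-b->S16 S16-a->S17 S16-b->S18 S17-a->S11 S17-b->S19 S18-a->S20 S18-b->S21 S19-a->S17 S19-b->S18 S20-a->S11 S20-b->S19 S21-a->S20 S21-b->S21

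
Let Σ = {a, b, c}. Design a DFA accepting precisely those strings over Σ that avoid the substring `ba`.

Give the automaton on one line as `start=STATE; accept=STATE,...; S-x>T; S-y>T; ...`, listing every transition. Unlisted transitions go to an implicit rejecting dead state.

Track partial matches of the forbidden pattern `ba`. State s2 is a dead state reached once `ba` has occurred; every other state accepts. s0 means no part of `ba` is currently matched.
        a   b   c  
>* s0   s0  s1  s0 
 * s1   s2  s1  s0 
   s2   s2  s2  s2 
(> = start, * = accepting)

start=s0; accept=s0,s1; s0-a>s0; s0-b>s1; s0-c>s0; s1-a>s2; s1-b>s1; s1-c>s0; s2-a>s2; s2-b>s2; s2-c>s2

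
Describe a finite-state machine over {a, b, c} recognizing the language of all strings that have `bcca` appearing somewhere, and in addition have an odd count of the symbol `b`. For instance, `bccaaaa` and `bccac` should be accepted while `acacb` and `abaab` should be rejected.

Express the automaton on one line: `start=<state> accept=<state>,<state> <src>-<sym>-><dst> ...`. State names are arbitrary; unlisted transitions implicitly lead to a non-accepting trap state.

start=q0 accept=q8 q0-a->q0 q0-b->q1 q0-c->q0 q1-a->q2 q1-b->q3 q1-c->q4 q2-a->q2 q2-b->q3 q2-c->q2 q3-a->q0 q3-b->q1 q3-c->q5 q4-a->q2 q4-b->q3 q4-c->q6 q5-a->q0 q5-b->q1 q5-c->q7 q6-a->q8 q6-b->q3 q6-c->q2 q7-a->q9 q7-b->q1 q7-c->q0 q8-a->q8 q8-b->q9 q8-c->q8 q9-a->q9 q9-b->q8 q9-c->q9

Handle the two conditions separately and then intersect. One (5 states) tracks whether and how much of `bcca` has been seen; the other (2 states) tracks the count of `b`s modulo 2. Each combined state is a pair, one component from each; accept when both components accept.
A 10-state machine:
        a   b   c  
>  q0   q0  q1  q0 
   q1   q2  q3  q4 
   q2   q2  q3  q2 
   q3   q0  q1  q5 
   q4   q2  q3  q6 
   q5   q0  q1  q7 
   q6   q8  q3  q2 
   q7   q9  q1  q0 
 * q8   q8  q9  q8 
   q9   q9  q8  q9 
(> = start, * = accepting)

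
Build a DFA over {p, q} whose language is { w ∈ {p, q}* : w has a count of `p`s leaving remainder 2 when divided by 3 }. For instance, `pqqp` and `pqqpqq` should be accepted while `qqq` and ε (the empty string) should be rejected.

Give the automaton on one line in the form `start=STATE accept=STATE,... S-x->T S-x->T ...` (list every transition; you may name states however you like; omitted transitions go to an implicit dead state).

Keep the running count of `p`s modulo 3: each `p` advances along the cycle S0 → S1 → S2 → S0 while other symbols loop. Accept at S2.
A 3-state machine:
        p   q  
>  S0   S1  S0 
   S1   S2  S1 
 * S2   S0  S2 
(> = start, * = accepting)

start=S0 accept=S2 S0-p->S1 S0-q->S0 S1-p->S2 S1-q->S1 S2-p->S0 S2-q->S2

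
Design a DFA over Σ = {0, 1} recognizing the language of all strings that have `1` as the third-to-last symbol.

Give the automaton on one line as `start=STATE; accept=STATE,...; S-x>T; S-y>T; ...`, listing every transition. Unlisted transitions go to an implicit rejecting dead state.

Because acceptance depends on a position counted from the end, the machine has to buffer the most recent 3 symbols. Make each state the string of the last up-to-3 symbols read; on input `x` shift the window left and append `x`. Accept when the buffered window has length 3 and begins with `1`.
15 states suffice.
          0    1  
>  s0     s1   s2 
   s1     s3   s4 
   s2     s5   s6 
   s3     s7   s8 
   s4     s9  s10 
   s5    s11  s12 
   s6    s13  s14 
   s7     s7   s8 
   s8     s9  s10 
   s9    s11  s12 
   s10   s13  s14 
 * s11    s7   s8 
 * s12    s9  s10 
 * s13   s11  s12 
 * s14   s13  s14 
(> = start, * = accepting)

start=s0; accept=s11,s12,s13,s14; s0-0>s1; s0-1>s2; s1-0>s3; s1-1>s4; s2-0>s5; s2-1>s6; s3-0>s7; s3-1>s8; s4-0>s9; s4-1>s10; s5-0>s11; s5-1>s12; s6-0>s13; s6-1>s14; s7-0>s7; s7-1>s8; s8-0>s9; s8-1>s10; s9-0>s11; s9-1>s12; s10-0>s13; s10-1>s14; s11-0>s7; s11-1>s8; s12-0>s9; s12-1>s10; s13-0>s11; s13-1>s12; s14-0>s13; s14-1>s14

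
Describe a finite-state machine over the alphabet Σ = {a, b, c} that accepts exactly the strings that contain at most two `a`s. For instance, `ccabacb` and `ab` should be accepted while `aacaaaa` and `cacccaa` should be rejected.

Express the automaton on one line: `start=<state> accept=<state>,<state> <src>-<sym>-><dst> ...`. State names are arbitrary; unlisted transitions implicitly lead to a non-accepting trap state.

start=q0 accept=q0,q1,q2 q0-a->q1 q0-b->q0 q0-c->q0 q1-a->q2 q1-b->q1 q1-c->q1 q2-a->q3 q2-b->q2 q2-c->q2 q3-a->q3 q3-b->q3 q3-c->q3

Only the number of `a`s matters, and only up to 3. Make a chain q0 → q1 → q2 → q3 advanced by each `a` (with q3 absorbing); every other symbol self-loops. The accepting set is {q0, q1, q2}.
A 4-state machine:
        a   b   c  
>* q0   q1  q0  q0 
 * q1   q2  q1  q1 
 * q2   q3  q2  q2 
   q3   q3  q3  q3 
(> = start, * = accepting)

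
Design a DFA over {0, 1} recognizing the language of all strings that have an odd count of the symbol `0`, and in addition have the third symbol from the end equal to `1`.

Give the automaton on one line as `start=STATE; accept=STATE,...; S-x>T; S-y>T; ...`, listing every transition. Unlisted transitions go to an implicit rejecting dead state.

start=s0; accept=s8,s9,s10,s11; s0-0>s1; s0-1>s2; s1-0>s0; s1-1>s3; s2-0>s4; s2-1>s5; s3-0>s6; s3-1>s7; s4-0>s0; s4-1>s8; s5-0>s9; s5-1>s5; s6-0>s10; s6-1>s2; s7-0>s6; s7-1>s11; s8-0>s6; s8-1>s7; s9-0>s0; s9-1>s8; s10-0>s0; s10-1>s3; s11-0>s6; s11-1>s11

Handle the two conditions separately and then intersect. One (2 states) tracks the count of `0`s modulo 2; the other (15 states) tracks the last 3 symbols read. Each combined state is a pair, one component from each; accept when both components accept. Minimizing collapses redundant product states.
With 12 states:
          0    1  
>  s0     s1   s2 
   s1     s0   s3 
   s2     s4   s5 
   s3     s6   s7 
   s4     s0   s8 
   s5     s9   s5 
   s6    s10   s2 
   s7     s6  s11 
 * s8     s6   s7 
 * s9     s0   s8 
 * s10    s0   s3 
 * s11    s6  s11 
(> = start, * = accepting)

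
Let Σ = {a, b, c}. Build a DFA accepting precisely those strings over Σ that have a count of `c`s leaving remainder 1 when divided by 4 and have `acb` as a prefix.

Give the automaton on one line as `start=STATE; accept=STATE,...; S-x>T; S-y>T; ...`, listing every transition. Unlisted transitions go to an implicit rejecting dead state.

Build one automaton per condition and run them in lockstep. The first has 4 states tracking the count of `c`s modulo 4; the second has 5 states tracking whether the input so far still matches the prefix `acb`. A product state is a pair (one from each), accepting exactly when both do. Equivalent product states are then merged.
        a   b   c  
>  q0   q1  q2  q2 
   q1   q2  q2  q3 
   q2   q2  q2  q2 
   q3   q2  q4  q2 
 * q4   q4  q4  q5 
   q5   q5  q5  q6 
   q6   q6  q6  q7 
   q7   q7  q7  q4 
(> = start, * = accepting)

start=q0; accept=q4; q0-a>q1; q0-b>q2; q0-c>q2; q1-a>q2; q1-b>q2; q1-c>q3; q2-a>q2; q2-b>q2; q2-c>q2; q3-a>q2; q3-b>q4; q3-c>q2; q4-a>q4; q4-b>q4; q4-c>q5; q5-a>q5; q5-b>q5; q5-c>q6; q6-a>q6; q6-b>q6; q6-c>q7; q7-a>q7; q7-b>q7; q7-c>q4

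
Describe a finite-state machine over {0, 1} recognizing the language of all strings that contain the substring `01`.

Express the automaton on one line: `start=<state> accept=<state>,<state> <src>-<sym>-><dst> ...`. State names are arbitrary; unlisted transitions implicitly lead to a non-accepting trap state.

start=s0 accept=s2 s0-0->s1 s0-1->s0 s1-0->s1 s1-1->s2 s2-0->s2 s2-1->s2

States s0..s1 record the length of the longest prefix of `01` that matches the current input suffix. Reaching s2 means `01` has been seen, and we stay there forever. Accept from s2.
3 states suffice.
        0   1  
>  s0   s1  s0 
   s1   s1  s2 
 * s2   s2  s2 
(> = start, * = accepting)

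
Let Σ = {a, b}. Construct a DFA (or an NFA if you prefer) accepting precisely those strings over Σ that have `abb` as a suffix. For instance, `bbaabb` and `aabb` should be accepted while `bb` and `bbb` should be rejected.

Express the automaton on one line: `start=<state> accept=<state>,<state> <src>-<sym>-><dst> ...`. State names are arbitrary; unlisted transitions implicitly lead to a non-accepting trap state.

start=s0 accept=s3 s0-a->s1 s0-b->s0 s1-a->s1 s1-b->s2 s2-a->s1 s2-b->s3 s3-a->s1 s3-b->s0

Remember how much of `abb` the current input suffix matches. State s0 means no match yet; s1 means the last symbol is `a`; s2 means the last 2 symbols are `ab`; s3 means the last 3 symbols are `abb`. Only s3 accepts. On a mismatch, fall back to the longest proper suffix that is still a prefix of `abb`.
4 states suffice.
        a   b  
>  s0   s1  s0 
   s1   s1  s2 
   s2   s1  s3 
 * s3   s1  s0 
(> = start, * = accepting)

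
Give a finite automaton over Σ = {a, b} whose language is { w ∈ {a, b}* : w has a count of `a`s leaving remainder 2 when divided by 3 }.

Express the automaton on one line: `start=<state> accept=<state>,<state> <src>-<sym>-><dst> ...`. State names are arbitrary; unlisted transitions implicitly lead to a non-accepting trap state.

start=S0 accept=S2 S0-a->S1 S0-b->S0 S1-a->S2 S1-b->S1 S2-a->S0 S2-b->S2

Keep the running count of `a`s modulo 3: each `a` advances along the cycle S0 → S1 → S2 → S0 while other symbols loop. Accept at S2.
3 states suffice.
        a   b  
>  S0   S1  S0 
   S1   S2  S1 
 * S2   S0  S2 
(> = start, * = accepting)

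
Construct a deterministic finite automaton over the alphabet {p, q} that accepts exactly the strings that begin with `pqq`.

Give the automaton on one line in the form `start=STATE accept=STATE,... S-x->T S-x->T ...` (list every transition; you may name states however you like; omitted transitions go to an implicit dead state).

start=S0 accept=S3 S0-p->S1 S0-q->S4 S1-p->S4 S1-q->S2 S2-p->S4 S2-q->S3 S3-p->S3 S3-q->S3 S4-p->S4 S4-q->S4

Walk along `pqq` while the input agrees: from S0 take `p` to S1, and so on. Any deviation drops to the rejecting sink S4. Once S3 is reached the prefix is confirmed and every continuation is accepted.
5 states suffice.
        p   q  
>  S0   S1  S4 
   S1   S4  S2 
   S2   S4  S3 
 * S3   S3  S3 
   S4   S4  S4 
(> = start, * = accepting)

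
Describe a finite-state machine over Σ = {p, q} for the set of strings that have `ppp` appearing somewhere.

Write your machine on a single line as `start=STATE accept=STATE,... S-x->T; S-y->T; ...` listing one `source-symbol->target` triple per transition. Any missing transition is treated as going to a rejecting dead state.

Track how much of `ppp` has been matched so far: state A is no progress, D is the absorbing accept state reached once `ppp` has occurred. Intermediate states record partial matches; on a mismatch, fall back to the longest reusable overlap.
With 4 states:
       p  q 
>  A   B  A 
   B   C  A 
   C   D  A 
 * D   D  D 
(> = start, * = accepting)

start=A; accept=D; A-p->B; A-q->A; B-p->C; B-q->A; C-p->D; C-q->A; D-p->D; D-q->D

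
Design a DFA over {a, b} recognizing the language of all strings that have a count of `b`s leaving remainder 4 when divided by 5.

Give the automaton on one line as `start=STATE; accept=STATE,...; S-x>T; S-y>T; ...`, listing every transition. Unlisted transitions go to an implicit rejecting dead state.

The only thing that matters is how many `b`s have appeared, reduced mod 5. Use one state per residue: S0 for 0, …, S4 for 4. Reading `b` moves to the next residue; anything else stays put. S4 is accepting.
With 5 states:
        a   b  
>  S0   S0  S1 
   S1   S1  S2 
   S2   S2  S3 
   S3   S3  S4 
 * S4   S4  S0 
(> = start, * = accepting)

start=S0; accept=S4; S0-a>S0; S0-b>S1; S1-a>S1; S1-b>S2; S2-a>S2; S2-b>S3; S3-a>S3; S3-b>S4; S4-a>S4; S4-b>S0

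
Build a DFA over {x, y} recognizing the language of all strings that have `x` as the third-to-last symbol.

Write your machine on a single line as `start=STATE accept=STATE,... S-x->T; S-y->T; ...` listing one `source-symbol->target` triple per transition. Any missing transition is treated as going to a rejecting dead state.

A DFA must remember the last 3 symbols (since which symbol is third-to-last isn't known until the input ends). Use one state per possible window of the last ≤3 symbols; accept from those whose window starts with `x`.
15 states suffice.
          x    y  
>  q0     q1   q2 
   q1     q3   q4 
   q2     q5   q6 
   q3     q7   q8 
   q4     q9  q10 
   q5    q11  q12 
   q6    q13  q14 
 * q7     q7   q8 
 * q8     q9  q10 
 * q9    q11  q12 
 * q10   q13  q14 
   q11    q7   q8 
   q12    q9  q10 
   q13   q11  q12 
   q14   q13  q14 
(> = start, * = accepting)

start=q0; accept=q7,q8,q9,q10; q0-x->q1; q0-y->q2; q1-x->q3; q1-y->q4; q2-x->q5; q2-y->q6; q3-x->q7; q3-y->q8; q4-x->q9; q4-y->q10; q5-x->q11; q5-y->q12; q6-x->q13; q6-y->q14; q7-x->q7; q7-y->q8; q8-x->q9; q8-y->q10; q9-x->q11; q9-y->q12; q10-x->q13; q10-y->q14; q11-x->q7; q11-y->q8; q12-x->q9; q12-y->q10; q13-x->q11; q13-y->q12; q14-x->q13; q14-y->q14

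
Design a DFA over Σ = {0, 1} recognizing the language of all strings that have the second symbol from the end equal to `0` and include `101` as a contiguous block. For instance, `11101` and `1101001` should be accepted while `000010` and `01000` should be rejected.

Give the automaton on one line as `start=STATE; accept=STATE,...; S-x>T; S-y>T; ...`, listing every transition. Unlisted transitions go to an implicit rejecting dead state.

Run two small machines in parallel and take their product. The first has 7 states tracking the last 2 symbols read; the second has 4 states tracking whether and how much of `101` has been seen. A product state is a pair (one from each), accepting exactly when both do.
11 states suffice.
          0    1  
>  q0     q1   q2 
   q1     q3   q4 
   q2     q5   q6 
   q3     q3   q4 
   q4     q5   q6 
   q5     q3   q7 
   q6     q5   q6 
 * q7     q8   q9 
   q8    q10   q7 
   q9     q8   q9 
 * q10   q10   q7 
(> = start, * = accepting)

start=q0; accept=q7,q10; q0-0>q1; q0-1>q2; q1-0>q3; q1-1>q4; q2-0>q5; q2-1>q6; q3-0>q3; q3-1>q4; q4-0>q5; q4-1>q6; q5-0>q3; q5-1>q7; q6-0>q5; q6-1>q6; q7-0>q8; q7-1>q9; q8-0>q10; q8-1>q7; q9-0>q8; q9-1>q9; q10-0>q10; q10-1>q7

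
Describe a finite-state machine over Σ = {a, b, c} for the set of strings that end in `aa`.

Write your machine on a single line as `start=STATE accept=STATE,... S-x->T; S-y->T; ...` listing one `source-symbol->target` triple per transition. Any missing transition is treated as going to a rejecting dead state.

start=q0; accept=q2; q0-a->q1; q0-b->q0; q0-c->q0; q1-a->q2; q1-b->q0; q1-c->q0; q2-a->q2; q2-b->q0; q2-c->q0

Remember how much of `aa` the current input suffix matches. State q0 means no match yet; q1 means the last symbol is `a`; q2 means the last 2 symbols are `aa`. Only q2 accepts. On a mismatch, fall back to the longest proper suffix that is still a prefix of `aa`.
With 3 states:
        a   b   c  
>  q0   q1  q0  q0 
   q1   q2  q0  q0 
 * q2   q2  q0  q0 
(> = start, * = accepting)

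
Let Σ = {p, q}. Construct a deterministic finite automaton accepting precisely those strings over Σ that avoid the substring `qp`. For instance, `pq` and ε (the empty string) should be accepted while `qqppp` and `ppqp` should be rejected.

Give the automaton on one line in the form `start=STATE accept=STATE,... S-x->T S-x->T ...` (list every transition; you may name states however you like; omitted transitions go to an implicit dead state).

Track partial matches of the forbidden pattern `qp`. State C is a dead state reached once `qp` has occurred; every other state accepts. A means no part of `qp` is currently matched.
With 3 states:
       p  q 
>* A   A  B 
 * B   C  B 
   C   C  C 
(> = start, * = accepting)

start=A accept=A,B A-p->A A-q->B B-p->C B-q->B C-p->C C-q->C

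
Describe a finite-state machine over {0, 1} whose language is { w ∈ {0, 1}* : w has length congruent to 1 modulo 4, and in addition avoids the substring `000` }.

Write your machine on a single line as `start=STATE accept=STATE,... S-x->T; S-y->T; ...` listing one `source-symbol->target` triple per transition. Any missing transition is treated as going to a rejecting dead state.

start=S0; accept=S1,S2,S12; S0-0->S1; S0-1->S2; S1-0->S3; S1-1->S4; S2-0->S5; S2-1->S4; S3-0->S6; S3-1->S7; S4-0->S8; S4-1->S7; S5-0->S9; S5-1->S7; S6-0->S6; S6-1->S6; S7-0->S10; S7-1->S0; S8-0->S11; S8-1->S0; S9-0->S6; S9-1->S0; S10-0->S12; S10-1->S2; S11-0->S6; S11-1->S2; S12-0->S6; S12-1->S4

Handle the two conditions separately and then intersect. The first has 4 states tracking the input length modulo 4; the second has 4 states tracking partial matches of the forbidden pattern `000`. A product state is a pair (one from each), accepting exactly when both do. After merging equivalent states the machine shrinks.
          0    1  
>  S0     S1   S2 
 * S1     S3   S4 
 * S2     S5   S4 
   S3     S6   S7 
   S4     S8   S7 
   S5     S9   S7 
   S6     S6   S6 
   S7    S10   S0 
   S8    S11   S0 
   S9     S6   S0 
   S10   S12   S2 
   S11    S6   S2 
 * S12    S6   S4 
(> = start, * = accepting)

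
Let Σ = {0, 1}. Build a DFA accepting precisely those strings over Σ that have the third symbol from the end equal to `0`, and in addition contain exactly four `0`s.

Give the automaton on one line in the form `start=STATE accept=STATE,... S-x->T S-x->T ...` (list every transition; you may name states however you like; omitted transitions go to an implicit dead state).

start=q0 accept=q5,q9,q10,q13 q0-0->q1 q0-1->q0 q1-0->q2 q1-1->q1 q2-0->q3 q2-1->q4 q3-0->q5 q3-1->q6 q4-0->q7 q4-1->q4 q5-0->q8 q5-1->q9 q6-0->q10 q6-1->q11 q7-0->q12 q7-1->q6 q8-0->q8 q8-1->q8 q9-0->q8 q9-1->q13 q10-0->q8 q10-1->q14 q11-0->q15 q11-1->q11 q12-0->q8 q12-1->q9 q13-0->q8 q13-1->q8 q14-0->q8 q14-1->q13 q15-0->q8 q15-1->q14

Build one automaton per condition and run them in lockstep. One (15 states) tracks the last 3 symbols read; the other (6 states) tracks the count of `0`s, saturating at 5. Each combined state is a pair, one component from each; accept when both components accept. Minimizing collapses redundant product states.
A 16-state machine:
          0    1  
>  q0     q1   q0 
   q1     q2   q1 
   q2     q3   q4 
   q3     q5   q6 
   q4     q7   q4 
 * q5     q8   q9 
   q6    q10  q11 
   q7    q12   q6 
   q8     q8   q8 
 * q9     q8  q13 
 * q10    q8  q14 
   q11   q15  q11 
   q12    q8   q9 
 * q13    q8   q8 
   q14    q8  q13 
   q15    q8  q14 
(> = start, * = accepting)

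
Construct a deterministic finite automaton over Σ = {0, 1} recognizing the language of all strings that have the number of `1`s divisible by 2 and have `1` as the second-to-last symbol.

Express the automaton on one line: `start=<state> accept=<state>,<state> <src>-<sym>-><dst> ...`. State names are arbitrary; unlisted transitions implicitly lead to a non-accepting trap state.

Build one automaton per condition and run them in lockstep. One (2 states) tracks the count of `1`s modulo 2; the other (7 states) tracks the last 2 symbols read. Each combined state is a pair, one component from each; accept when both components accept.
          0    1  
>  q0     q1   q2 
   q1     q3   q4 
   q2     q5   q6 
   q3     q3   q4 
   q4     q5   q6 
   q5     q7   q8 
 * q6     q9  q10 
   q7     q7   q8 
   q8     q9  q10 
 * q9     q3   q4 
   q10    q5   q6 
(> = start, * = accepting)

start=q0 accept=q6,q9 q0-0->q1 q0-1->q2 q1-0->q3 q1-1->q4 q2-0->q5 q2-1->q6 q3-0->q3 q3-1->q4 q4-0->q5 q4-1->q6 q5-0->q7 q5-1->q8 q6-0->q9 q6-1->q10 q7-0->q7 q7-1->q8 q8-0->q9 q8-1->q10 q9-0->q3 q9-1->q4 q10-0->q5 q10-1->q6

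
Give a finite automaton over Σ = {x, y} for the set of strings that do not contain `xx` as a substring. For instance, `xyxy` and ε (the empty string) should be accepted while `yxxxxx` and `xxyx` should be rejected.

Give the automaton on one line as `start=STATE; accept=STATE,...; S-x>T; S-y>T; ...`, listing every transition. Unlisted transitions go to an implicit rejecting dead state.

start=S0; accept=S0,S1; S0-x>S1; S0-y>S0; S1-x>S2; S1-y>S0; S2-x>S2; S2-y>S2

This is the complement of 'contains `xx`'. Use the same substring-matching states — S0 through S2 holding how much of `xx` has just been matched — but flip the accepting set: everything except the trap S2 accepts.
3 states suffice.
        x   y  
>* S0   S1  S0 
 * S1   S2  S0 
   S2   S2  S2 
(> = start, * = accepting)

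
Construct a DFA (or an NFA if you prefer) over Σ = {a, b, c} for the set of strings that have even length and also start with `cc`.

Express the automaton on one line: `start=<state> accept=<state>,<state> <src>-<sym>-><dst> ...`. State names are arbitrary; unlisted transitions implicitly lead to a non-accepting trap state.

start=s0 accept=s3 s0-a->s1 s0-b->s1 s0-c->s2 s1-a->s1 s1-b->s1 s1-c->s1 s2-a->s1 s2-b->s1 s2-c->s3 s3-a->s4 s3-b->s4 s3-c->s4 s4-a->s3 s4-b->s3 s4-c->s3

Handle the two conditions separately and then intersect. The first has 2 states tracking the input length modulo 2; the second has 4 states tracking whether the input so far still matches the prefix `cc`. A product state is a pair (one from each), accepting exactly when both do. Minimizing collapses redundant product states.
A 5-state machine:
        a   b   c  
>  s0   s1  s1  s2 
   s1   s1  s1  s1 
   s2   s1  s1  s3 
 * s3   s4  s4  s4 
   s4   s3  s3  s3 
(> = start, * = accepting)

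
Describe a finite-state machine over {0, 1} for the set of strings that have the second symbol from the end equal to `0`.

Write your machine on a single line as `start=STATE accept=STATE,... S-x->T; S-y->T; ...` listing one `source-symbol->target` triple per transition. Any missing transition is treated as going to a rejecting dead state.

start=q0; accept=q3,q4; q0-0->q1; q0-1->q2; q1-0->q3; q1-1->q4; q2-0->q5; q2-1->q6; q3-0->q3; q3-1->q4; q4-0->q5; q4-1->q6; q5-0->q3; q5-1->q4; q6-0->q5; q6-1->q6

Because acceptance depends on a position counted from the end, the machine has to buffer the most recent 2 symbols. Make each state the string of the last up-to-2 symbols read; on input `x` shift the window left and append `x`. Accept when the buffered window has length 2 and begins with `0`.
        0   1  
>  q0   q1  q2 
   q1   q3  q4 
   q2   q5  q6 
 * q3   q3  q4 
 * q4   q5  q6 
   q5   q3  q4 
   q6   q5  q6 
(> = start, * = accepting)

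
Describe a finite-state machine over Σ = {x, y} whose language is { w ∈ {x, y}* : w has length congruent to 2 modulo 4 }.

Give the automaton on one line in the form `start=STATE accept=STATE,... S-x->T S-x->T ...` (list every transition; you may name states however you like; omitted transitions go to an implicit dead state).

start=A accept=C A-x->B A-y->B B-x->C B-y->C C-x->D C-y->D D-x->A D-y->A

Only the length mod 4 matters, so use a 4-cycle: from any state, every input symbol moves to the next state, wrapping D back to A. Mark C accepting.
       x  y 
>  A   B  B 
   B   C  C 
 * C   D  D 
   D   A  A 
(> = start, * = accepting)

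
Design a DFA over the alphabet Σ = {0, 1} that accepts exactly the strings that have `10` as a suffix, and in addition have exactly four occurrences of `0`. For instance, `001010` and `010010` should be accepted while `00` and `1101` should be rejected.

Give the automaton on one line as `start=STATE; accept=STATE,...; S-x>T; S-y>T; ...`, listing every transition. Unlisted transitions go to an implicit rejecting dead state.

start=S0; accept=S14; S0-0>S1; S0-1>S2; S1-0>S3; S1-1>S4; S2-0>S5; S2-1>S2; S3-0>S6; S3-1>S7; S4-0>S8; S4-1>S4; S5-0>S3; S5-1>S4; S6-0>S9; S6-1>S10; S7-0>S11; S7-1>S7; S8-0>S6; S8-1>S7; S9-0>S12; S9-1>S13; S10-0>S14; S10-1>S10; S11-0>S9; S11-1>S10; S12-0>S12; S12-1>S15; S13-0>S16; S13-1>S13; S14-0>S12; S14-1>S13; S15-0>S16; S15-1>S15; S16-0>S12; S16-1>S15

Handle the two conditions separately and then intersect. One (3 states) tracks how much of the suffix `10` has currently been matched; the other (6 states) tracks the count of `0`s, saturating at 5. Each combined state is a pair, one component from each; accept when both components accept.
With 17 states:
          0    1  
>  S0     S1   S2 
   S1     S3   S4 
   S2     S5   S2 
   S3     S6   S7 
   S4     S8   S4 
   S5     S3   S4 
   S6     S9  S10 
   S7    S11   S7 
   S8     S6   S7 
   S9    S12  S13 
   S10   S14  S10 
   S11    S9  S10 
   S12   S12  S15 
   S13   S16  S13 
 * S14   S12  S13 
   S15   S16  S15 
   S16   S12  S15 
(> = start, * = accepting)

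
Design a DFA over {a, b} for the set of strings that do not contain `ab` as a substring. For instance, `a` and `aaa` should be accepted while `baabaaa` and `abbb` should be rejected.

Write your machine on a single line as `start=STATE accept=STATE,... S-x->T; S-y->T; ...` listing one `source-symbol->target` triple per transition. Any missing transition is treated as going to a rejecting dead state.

This is the complement of 'contains `ab`'. Use the same substring-matching states — q0 through q2 holding how much of `ab` has just been matched — but flip the accepting set: everything except the trap q2 accepts.
3 states suffice.
        a   b  
>* q0   q1  q0 
 * q1   q1  q2 
   q2   q2  q2 
(> = start, * = accepting)

start=q0; accept=q0,q1; q0-a->q1; q0-b->q0; q1-a->q1; q1-b->q2; q2-a->q2; q2-b->q2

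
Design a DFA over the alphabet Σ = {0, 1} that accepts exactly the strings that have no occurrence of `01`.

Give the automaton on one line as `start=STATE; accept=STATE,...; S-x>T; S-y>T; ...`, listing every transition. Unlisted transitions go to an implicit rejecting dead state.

start=A; accept=A,B; A-0>B; A-1>A; B-0>B; B-1>C; C-0>C; C-1>C

This is the complement of 'contains `01`'. Use the same substring-matching states — A through C holding how much of `01` has just been matched — but flip the accepting set: everything except the trap C accepts.
       0  1 
>* A   B  A 
 * B   B  C 
   C   C  C 
(> = start, * = accepting)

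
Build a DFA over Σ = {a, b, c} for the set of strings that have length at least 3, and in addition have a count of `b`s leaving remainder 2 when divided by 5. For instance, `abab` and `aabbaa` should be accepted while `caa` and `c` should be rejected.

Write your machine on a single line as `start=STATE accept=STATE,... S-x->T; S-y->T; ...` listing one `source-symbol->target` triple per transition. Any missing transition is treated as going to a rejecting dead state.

start=q0; accept=q8,q12; q0-a->q1; q0-b->q2; q0-c->q1; q1-a->q3; q1-b->q4; q1-c->q3; q2-a->q4; q2-b->q5; q2-c->q4; q3-a->q6; q3-b->q7; q3-c->q6; q4-a->q7; q4-b->q8; q4-c->q7; q5-a->q8; q5-b->q9; q5-c->q8; q6-a->q10; q6-b->q11; q6-c->q10; q7-a->q11; q7-b->q12; q7-c->q11; q8-a->q12; q8-b->q13; q8-c->q12; q9-a->q13; q9-b->q14; q9-c->q13; q10-a->q10; q10-b->q11; q10-c->q10; q11-a->q11; q11-b->q12; q11-c->q11; q12-a->q12; q12-b->q13; q12-c->q12; q13-a->q13; q13-b->q14; q13-c->q13; q14-a->q14; q14-b->q10; q14-c->q14

Run two small machines in parallel and take their product. The first has 5 states tracking the input length, saturating at 4; the second has 5 states tracking the count of `b`s modulo 5. A product state is a pair (one from each), accepting exactly when both do.
A 15-state machine:
          a    b    c  
>  q0     q1   q2   q1 
   q1     q3   q4   q3 
   q2     q4   q5   q4 
   q3     q6   q7   q6 
   q4     q7   q8   q7 
   q5     q8   q9   q8 
   q6    q10  q11  q10 
   q7    q11  q12  q11 
 * q8    q12  q13  q12 
   q9    q13  q14  q13 
   q10   q10  q11  q10 
   q11   q11  q12  q11 
 * q12   q12  q13  q12 
   q13   q13  q14  q13 
   q14   q14  q10  q14 
(> = start, * = accepting)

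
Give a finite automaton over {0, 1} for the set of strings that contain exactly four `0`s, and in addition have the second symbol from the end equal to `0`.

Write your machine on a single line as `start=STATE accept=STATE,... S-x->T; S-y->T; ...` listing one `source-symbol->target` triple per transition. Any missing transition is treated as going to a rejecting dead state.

Handle the two conditions separately and then intersect. The first has 6 states tracking the count of `0`s, saturating at 5; the second has 7 states tracking the last 2 symbols read. A product state is a pair (one from each), accepting exactly when both do. Equivalent product states are then merged.
A 9-state machine:
        0   1  
>  s0   s1  s0 
   s1   s2  s1 
   s2   s3  s2 
   s3   s4  s5 
 * s4   s6  s7 
   s5   s8  s5 
   s6   s6  s6 
 * s7   s6  s6 
   s8   s6  s7 
(> = start, * = accepting)

start=s0; accept=s4,s7; s0-0->s1; s0-1->s0; s1-0->s2; s1-1->s1; s2-0->s3; s2-1->s2; s3-0->s4; s3-1->s5; s4-0->s6; s4-1->s7; s5-0->s8; s5-1->s5; s6-0->s6; s6-1->s6; s7-0->s6; s7-1->s6; s8-0->s6; s8-1->s7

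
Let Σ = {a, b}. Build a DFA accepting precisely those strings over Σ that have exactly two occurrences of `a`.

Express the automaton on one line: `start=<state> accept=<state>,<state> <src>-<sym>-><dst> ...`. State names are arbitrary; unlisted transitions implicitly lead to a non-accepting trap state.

start=q0 accept=q2 q0-a->q1 q0-b->q0 q1-a->q2 q1-b->q1 q2-a->q3 q2-b->q2 q3-a->q3 q3-b->q3

Count `a`s, saturating at 3: states q0 through q2 mean 0 through 2 `a`s seen; q3 means more than 2. Each `a` increments (capped at q3); other symbols loop. Accept from {q2}.
        a   b  
>  q0   q1  q0 
   q1   q2  q1 
 * q2   q3  q2 
   q3   q3  q3 
(> = start, * = accepting)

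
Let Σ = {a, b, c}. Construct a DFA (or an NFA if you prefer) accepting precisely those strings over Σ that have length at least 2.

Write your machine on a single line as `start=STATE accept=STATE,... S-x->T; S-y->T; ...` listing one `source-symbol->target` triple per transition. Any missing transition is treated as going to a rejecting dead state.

start=S0; accept=S2,S3; S0-a->S1; S0-b->S1; S0-c->S1; S1-a->S2; S1-b->S2; S1-c->S2; S2-a->S3; S2-b->S3; S2-c->S3; S3-a->S3; S3-b->S3; S3-c->S3

Count input length up to 3: every symbol moves from S0 toward S3, which means 'more than 2' and absorbs. Accept from {S2, S3}.
4 states suffice.
        a   b   c  
>  S0   S1  S1  S1 
   S1   S2  S2  S2 
 * S2   S3  S3  S3 
 * S3   S3  S3  S3 
(> = start, * = accepting)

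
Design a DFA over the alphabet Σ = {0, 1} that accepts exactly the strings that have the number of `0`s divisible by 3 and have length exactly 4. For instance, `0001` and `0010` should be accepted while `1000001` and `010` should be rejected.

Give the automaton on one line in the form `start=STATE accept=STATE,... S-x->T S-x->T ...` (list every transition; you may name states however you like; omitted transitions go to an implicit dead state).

start=S0 accept=S9 S0-0->S1 S0-1->S2 S1-0->S3 S1-1->S4 S2-0->S4 S2-1->S5 S3-0->S6 S3-1->S7 S4-0->S7 S4-1->S8 S5-0->S8 S5-1->S6 S6-0->S8 S6-1->S9 S7-0->S9 S7-1->S8 S8-0->S8 S8-1->S8 S9-0->S8 S9-1->S8

Run two small machines in parallel and take their product. One (3 states) tracks the count of `0`s modulo 3; the other (6 states) tracks the input length, saturating at 5. Each combined state is a pair, one component from each; accept when both components accept. Equivalent product states are then merged.
A 10-state machine:
        0   1  
>  S0   S1  S2 
   S1   S3  S4 
   S2   S4  S5 
   S3   S6  S7 
   S4   S7  S8 
   S5   S8  S6 
   S6   S8  S9 
   S7   S9  S8 
   S8   S8  S8 
 * S9   S8  S8 
(> = start, * = accepting)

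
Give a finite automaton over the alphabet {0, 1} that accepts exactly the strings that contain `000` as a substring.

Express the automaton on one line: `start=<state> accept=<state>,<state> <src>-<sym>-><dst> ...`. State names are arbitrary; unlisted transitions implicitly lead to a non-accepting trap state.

Track how much of `000` has been matched so far: state A is no progress, D is the absorbing accept state reached once `000` has occurred. Intermediate states record partial matches; on a mismatch, fall back to the longest reusable overlap.
With 4 states:
       0  1 
>  A   B  A 
   B   C  A 
   C   D  A 
 * D   D  D 
(> = start, * = accepting)

start=A accept=D A-0->B A-1->A B-0->C B-1->A C-0->D C-1->A D-0->D D-1->D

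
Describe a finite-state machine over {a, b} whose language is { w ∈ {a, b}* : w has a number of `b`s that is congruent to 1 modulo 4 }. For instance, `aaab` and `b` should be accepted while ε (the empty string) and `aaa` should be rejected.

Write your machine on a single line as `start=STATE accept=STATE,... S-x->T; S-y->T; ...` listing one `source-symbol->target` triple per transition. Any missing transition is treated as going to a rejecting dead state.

start=q0; accept=q1; q0-a->q0; q0-b->q1; q1-a->q1; q1-b->q2; q2-a->q2; q2-b->q3; q3-a->q3; q3-b->q0

The only thing that matters is how many `b`s have appeared, reduced mod 4. Use one state per residue: q0 for 0, …, q3 for 3. Reading `b` moves to the next residue; anything else stays put. q1 is accepting.
With 4 states:
        a   b  
>  q0   q0  q1 
 * q1   q1  q2 
   q2   q2  q3 
   q3   q3  q0 
(> = start, * = accepting)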